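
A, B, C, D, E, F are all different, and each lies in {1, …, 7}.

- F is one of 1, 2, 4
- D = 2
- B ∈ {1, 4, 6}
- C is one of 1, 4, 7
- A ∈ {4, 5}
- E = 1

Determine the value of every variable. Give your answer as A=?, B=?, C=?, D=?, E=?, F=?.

A=5, B=6, C=7, D=2, E=1, F=4

D's domain is down to {2}, so D = 2. Remove 2 from F.
That leaves E = 1. Eliminate 1 elsewhere: B, C, F.
That leaves F = 4. So A, B, C can't be 4.
A's domain is down to {5}, so A = 5.
B must be 6 (only option left).
C must be 7 (only option left).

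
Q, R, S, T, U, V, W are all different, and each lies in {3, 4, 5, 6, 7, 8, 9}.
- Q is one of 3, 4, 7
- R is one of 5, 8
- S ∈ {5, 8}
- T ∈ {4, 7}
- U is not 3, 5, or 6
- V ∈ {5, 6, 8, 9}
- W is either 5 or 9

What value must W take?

The 7 variables draw from only 7 values {3, 4, 5, 6, 7, 8, 9}, so each is used; only Q can be 3, hence Q = 3.
Among the 6 still-open variables, 6 fits only V (and all 6 values in {4, 5, 6, 7, 8, 9} must be used), so V = 6.
R and S between them cover only {5, 8} — a naked pair. Remove those values from U, W.
So W = 9.

9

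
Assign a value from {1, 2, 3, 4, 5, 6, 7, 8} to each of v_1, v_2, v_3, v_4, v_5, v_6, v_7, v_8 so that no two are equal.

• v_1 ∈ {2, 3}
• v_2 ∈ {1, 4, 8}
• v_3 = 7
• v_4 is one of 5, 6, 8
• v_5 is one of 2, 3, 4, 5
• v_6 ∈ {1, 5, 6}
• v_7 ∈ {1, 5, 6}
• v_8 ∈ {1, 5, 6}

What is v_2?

4

v_3 has just one choice, so v_3 = 7.
v_6, v_7, v_8 between them cover only {1, 5, 6} — a naked triple. Remove those values from v_2, v_4, v_5.
That leaves v_4 = 8. Strike 8 from v_2.
So v_2 = 4.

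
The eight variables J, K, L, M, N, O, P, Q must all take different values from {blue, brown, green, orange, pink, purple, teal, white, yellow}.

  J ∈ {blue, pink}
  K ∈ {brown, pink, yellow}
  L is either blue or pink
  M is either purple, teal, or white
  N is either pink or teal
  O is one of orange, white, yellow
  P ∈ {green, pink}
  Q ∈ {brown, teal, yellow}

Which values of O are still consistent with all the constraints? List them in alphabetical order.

J and L share exactly the 2 values {blue, pink}; by pigeonhole those values go to them, so strike blue, pink from K, N, P.
N must be teal (only option left). Strike teal from M, Q.
That leaves P = green.
K and Q share exactly the 2 values {brown, yellow}; by pigeonhole those values go to them, so strike brown, yellow from O.
No further eliminations apply; O can still be any of orange, white.

orange, white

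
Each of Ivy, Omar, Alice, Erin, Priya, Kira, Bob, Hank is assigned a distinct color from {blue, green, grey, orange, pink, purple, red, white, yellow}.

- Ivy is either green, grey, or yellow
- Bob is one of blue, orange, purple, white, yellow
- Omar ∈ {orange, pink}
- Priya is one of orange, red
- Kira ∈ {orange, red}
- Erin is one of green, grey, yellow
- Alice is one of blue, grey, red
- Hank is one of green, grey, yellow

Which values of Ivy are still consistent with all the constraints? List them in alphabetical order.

green, grey, yellow

The 2 variables Priya and Kira are confined to {orange, red}, which locks those values in; drop them from Omar, Alice, Bob.
That leaves Omar = pink.
Ivy, Erin, Hank between them cover only {green, grey, yellow} — a naked triple. Remove those values from Alice, Bob.
Alice has just one choice, so Alice = blue. So Bob can't be blue.
No further eliminations apply; Ivy can still be any of green, grey, yellow.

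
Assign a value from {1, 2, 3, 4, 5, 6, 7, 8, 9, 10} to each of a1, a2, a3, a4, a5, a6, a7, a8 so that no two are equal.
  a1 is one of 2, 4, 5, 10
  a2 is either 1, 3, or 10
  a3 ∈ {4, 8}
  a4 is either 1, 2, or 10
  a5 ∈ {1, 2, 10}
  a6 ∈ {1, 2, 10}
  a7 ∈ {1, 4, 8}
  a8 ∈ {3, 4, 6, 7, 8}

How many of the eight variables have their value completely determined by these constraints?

2

The 3 variables a4, a5, a6 are confined to {1, 2, 10}, which locks those values in; drop them from a1, a2, a7.
a2 has just one choice, so a2 = 3. Remove 3 from a8.
The 2 variables a3 and a7 are confined to {4, 8}, which locks those values in; drop them from a1, a8.
a1's domain is down to {5}, so a1 = 5.
Determined: a1=5, a2=3. The other variables each still have more than one consistent value. That makes 2.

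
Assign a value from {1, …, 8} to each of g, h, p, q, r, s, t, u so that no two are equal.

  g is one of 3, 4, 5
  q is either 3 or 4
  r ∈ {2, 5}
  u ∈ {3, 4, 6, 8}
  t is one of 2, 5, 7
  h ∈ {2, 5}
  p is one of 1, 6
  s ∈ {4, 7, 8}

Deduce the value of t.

7

Among the 8 variables, 1 fits only p (and all 8 values in {1, 2, 3, 4, 5, 6, 7, 8} must be used), so p = 1.
Among the 7 still-open variables, 6 fits only u (and all 7 values in {2, 3, 4, 5, 6, 7, 8} must be used), so u = 6.
The 6 still-open variables together cover exactly {2, 3, 4, 5, 7, 8} — 6 values for 6 variables — and 8 appears only in s's list, so s = 8.
The 5 still-open variables draw from only 5 values {2, 3, 4, 5, 7}, so each is used; only t can be 7, hence t = 7.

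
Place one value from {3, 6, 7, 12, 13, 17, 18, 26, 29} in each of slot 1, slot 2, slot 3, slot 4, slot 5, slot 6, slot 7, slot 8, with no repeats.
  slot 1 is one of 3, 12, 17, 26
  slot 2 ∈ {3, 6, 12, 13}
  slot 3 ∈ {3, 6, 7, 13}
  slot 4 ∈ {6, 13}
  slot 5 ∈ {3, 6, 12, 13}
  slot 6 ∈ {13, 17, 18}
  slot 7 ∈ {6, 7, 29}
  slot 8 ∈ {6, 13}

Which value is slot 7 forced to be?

29

The 2 variables slot 4 and slot 8 are confined to {6, 13}, which locks those values in; drop them from slot 2, slot 3, slot 5, slot 6, slot 7.
slot 2 and slot 5 between them cover only {3, 12} — a naked pair. Remove those values from slot 1, slot 3.
That leaves slot 3 = 7. Eliminate 7 elsewhere: slot 7.
So slot 7 = 29.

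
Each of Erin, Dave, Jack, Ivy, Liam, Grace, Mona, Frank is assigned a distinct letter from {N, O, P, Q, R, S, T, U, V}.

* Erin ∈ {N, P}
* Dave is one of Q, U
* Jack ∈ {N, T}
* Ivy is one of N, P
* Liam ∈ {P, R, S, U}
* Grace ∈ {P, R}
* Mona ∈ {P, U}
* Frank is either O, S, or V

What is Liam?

S

The 2 variables Erin and Ivy are confined to {N, P}, which locks those values in; drop them from Jack, Liam, Grace, Mona.
Jack's domain is down to {T}, so Jack = T.
Grace has just one choice, so Grace = R. So Liam can't be R.
Mona has just one choice, so Mona = U. Strike U from Dave, Liam.
So Liam = S.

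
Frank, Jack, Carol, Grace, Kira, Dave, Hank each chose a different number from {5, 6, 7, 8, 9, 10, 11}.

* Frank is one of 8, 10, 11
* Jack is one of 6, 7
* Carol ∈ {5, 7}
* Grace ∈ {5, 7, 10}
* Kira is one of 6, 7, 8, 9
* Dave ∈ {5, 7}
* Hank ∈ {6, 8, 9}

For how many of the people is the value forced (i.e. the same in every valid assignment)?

3

Among the 7 variables, 11 fits only Frank (and all 7 values in {5, 6, 7, 8, 9, 10, 11} must be used), so Frank = 11.
The 6 still-open variables together cover exactly {5, 6, 7, 8, 9, 10} — 6 values for 6 variables — and 10 appears only in Grace's list, so Grace = 10.
Carol and Dave between them cover only {5, 7} — a naked pair. Remove those values from Jack, Kira.
Jack must be 6 (only option left). So Kira, Hank can't be 6.
Determined: Frank=11, Jack=6, Grace=10. The other people each still have more than one consistent value. That makes 3.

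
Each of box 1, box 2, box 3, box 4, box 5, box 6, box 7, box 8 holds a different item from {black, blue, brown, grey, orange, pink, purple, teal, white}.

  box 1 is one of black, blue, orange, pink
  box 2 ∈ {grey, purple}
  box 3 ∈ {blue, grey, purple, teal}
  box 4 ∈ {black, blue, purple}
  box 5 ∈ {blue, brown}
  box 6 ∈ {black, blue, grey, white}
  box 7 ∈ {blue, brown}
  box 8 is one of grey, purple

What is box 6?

The 2 variables box 2 and box 8 are confined to {grey, purple}, which locks those values in; drop them from box 3, box 4, box 6.
The 2 variables box 5 and box 7 are confined to {blue, brown}, which locks those values in; drop them from box 1, box 3, box 4, box 6.
box 3 has just one choice, so box 3 = teal.
box 4 must be black (only option left). Strike black from box 1, box 6.
So box 6 = white.

white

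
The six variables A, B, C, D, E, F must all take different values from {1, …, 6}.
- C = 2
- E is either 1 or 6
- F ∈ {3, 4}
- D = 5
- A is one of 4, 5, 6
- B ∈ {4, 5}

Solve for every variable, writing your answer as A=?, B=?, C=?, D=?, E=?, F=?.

C's domain is down to {2}, so C = 2.
D has just one choice, so D = 5. Remove 5 from A, B.
B's domain is down to {4}, so B = 4. Eliminate 4 elsewhere: A, F.
F's domain is down to {3}, so F = 3.
That leaves A = 6. Eliminate 6 elsewhere: E.
E has just one choice, so E = 1.

A=6, B=4, C=2, D=5, E=1, F=3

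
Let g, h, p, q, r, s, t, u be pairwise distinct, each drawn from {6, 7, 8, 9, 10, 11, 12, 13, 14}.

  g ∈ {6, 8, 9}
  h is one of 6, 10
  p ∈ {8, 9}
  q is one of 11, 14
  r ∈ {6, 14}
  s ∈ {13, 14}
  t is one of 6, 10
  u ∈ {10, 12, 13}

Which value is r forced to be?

14

The 8 variables together cover exactly {6, 8, 9, 10, 11, 12, 13, 14} — 8 values for 8 variables — and 11 appears only in q's list, so q = 11.
The 7 still-open variables draw from only 7 values {6, 8, 9, 10, 12, 13, 14}, so each is used; only u can be 12, hence u = 12.
The 6 still-open variables together cover exactly {6, 8, 9, 10, 13, 14} — 6 values for 6 variables — and 13 appears only in s's list, so s = 13.
The 5 still-open variables together cover exactly {6, 8, 9, 10, 14} — 5 values for 5 variables — and 14 appears only in r's list, so r = 14.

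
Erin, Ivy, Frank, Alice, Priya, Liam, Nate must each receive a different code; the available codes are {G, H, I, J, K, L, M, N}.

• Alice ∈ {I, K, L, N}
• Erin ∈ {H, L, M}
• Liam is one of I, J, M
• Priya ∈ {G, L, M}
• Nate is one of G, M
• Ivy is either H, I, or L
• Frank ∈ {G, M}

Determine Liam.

Frank and Nate share exactly the 2 values {G, M}; by pigeonhole those values go to them, so strike G, M from Erin, Priya, Liam.
Priya must be L (only option left). Eliminate L elsewhere: Erin, Ivy, Alice.
Erin's domain is down to {H}, so Erin = H. Remove H from Ivy.
Ivy has just one choice, so Ivy = I. Strike I from Alice, Liam.
So Liam = J.

J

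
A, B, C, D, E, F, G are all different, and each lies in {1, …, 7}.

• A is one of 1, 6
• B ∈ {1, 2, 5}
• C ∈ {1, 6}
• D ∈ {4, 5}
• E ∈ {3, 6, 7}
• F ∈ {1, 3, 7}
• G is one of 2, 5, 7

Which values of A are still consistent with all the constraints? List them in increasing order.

The 7 variables draw from only 7 values {1, 2, 3, 4, 5, 6, 7}, so each is used; only D can be 4, hence D = 4.
The 2 variables A and C are confined to {1, 6}, which locks those values in; drop them from B, E, F.
E and F between them cover only {3, 7} — a naked pair. Remove those values from G.
No further eliminations apply; A can still be any of 1, 6.

1, 6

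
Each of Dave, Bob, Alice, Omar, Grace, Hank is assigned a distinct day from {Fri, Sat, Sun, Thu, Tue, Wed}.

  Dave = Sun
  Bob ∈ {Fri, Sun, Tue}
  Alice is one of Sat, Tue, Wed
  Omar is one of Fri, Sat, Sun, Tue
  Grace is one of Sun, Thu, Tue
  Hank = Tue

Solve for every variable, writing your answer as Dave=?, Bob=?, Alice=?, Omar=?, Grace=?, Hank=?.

Dave's domain is down to {Sun}, so Dave = Sun. Strike Sun from Bob, Omar, Grace.
Hank has just one choice, so Hank = Tue. Strike Tue from Bob, Alice, Omar, Grace.
That leaves Bob = Fri. Strike Fri from Omar.
That leaves Omar = Sat. So Alice can't be Sat.
Grace must be Thu (only option left).
That leaves Alice = Wed.

Dave=Sun, Bob=Fri, Alice=Wed, Omar=Sat, Grace=Thu, Hank=Tue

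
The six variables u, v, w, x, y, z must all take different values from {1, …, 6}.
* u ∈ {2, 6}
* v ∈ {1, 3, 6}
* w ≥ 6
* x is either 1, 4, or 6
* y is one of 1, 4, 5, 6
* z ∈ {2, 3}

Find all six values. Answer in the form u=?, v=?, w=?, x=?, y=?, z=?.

w has just one choice, so w = 6. So u, v, x, y can't be 6.
That leaves u = 2. Eliminate 2 elsewhere: z.
That leaves z = 3. Remove 3 from v.
v's domain is down to {1}, so v = 1. Strike 1 from x, y.
x must be 4 (only option left). Strike 4 from y.
That leaves y = 5.

u=2, v=1, w=6, x=4, y=5, z=3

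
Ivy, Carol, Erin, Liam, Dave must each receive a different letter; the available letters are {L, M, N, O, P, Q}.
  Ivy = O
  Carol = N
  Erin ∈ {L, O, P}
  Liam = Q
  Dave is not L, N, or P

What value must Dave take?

M

Ivy has just one choice, so Ivy = O. So Erin, Dave can't be O.
That leaves Carol = N.
Liam has just one choice, so Liam = Q. Strike Q from Dave.
So Dave = M.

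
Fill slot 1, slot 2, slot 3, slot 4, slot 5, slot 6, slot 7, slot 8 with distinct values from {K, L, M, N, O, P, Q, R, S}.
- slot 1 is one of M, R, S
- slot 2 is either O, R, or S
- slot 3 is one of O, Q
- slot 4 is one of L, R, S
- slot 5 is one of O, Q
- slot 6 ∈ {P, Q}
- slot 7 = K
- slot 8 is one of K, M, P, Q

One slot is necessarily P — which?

slot 6

slot 7's domain is down to {K}, so slot 7 = K. Strike K from slot 8.
The 7 still-open variables draw from only 7 values {L, M, O, P, Q, R, S}, so each is used; only slot 4 can be L, hence slot 4 = L.
slot 3 and slot 5 share exactly the 2 values {O, Q}; by pigeonhole those values go to them, so strike O, Q from slot 2, slot 6, slot 8.
So P goes to slot 6.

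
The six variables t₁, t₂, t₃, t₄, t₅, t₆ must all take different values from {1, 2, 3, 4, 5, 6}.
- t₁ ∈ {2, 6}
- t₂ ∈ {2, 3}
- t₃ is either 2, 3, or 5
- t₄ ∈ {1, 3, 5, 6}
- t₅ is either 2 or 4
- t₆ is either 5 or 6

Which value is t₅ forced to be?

4

Among the 6 variables, 1 fits only t₄ (and all 6 values in {1, 2, 3, 4, 5, 6} must be used), so t₄ = 1.
Among the 5 still-open variables, 4 fits only t₅ (and all 5 values in {2, 3, 4, 5, 6} must be used), so t₅ = 4.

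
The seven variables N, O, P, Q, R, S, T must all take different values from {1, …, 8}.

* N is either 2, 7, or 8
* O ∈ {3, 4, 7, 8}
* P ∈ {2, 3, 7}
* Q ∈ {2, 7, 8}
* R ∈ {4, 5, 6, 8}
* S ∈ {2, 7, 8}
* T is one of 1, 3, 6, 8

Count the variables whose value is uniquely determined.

2

The 3 variables N, Q, S are confined to {2, 7, 8}, which locks those values in; drop them from O, P, R, T.
P must be 3 (only option left). Strike 3 from O, T.
O's domain is down to {4}, so O = 4. So R can't be 4.
Determined: O=4, P=3. The other variables each still have more than one consistent value. That makes 2.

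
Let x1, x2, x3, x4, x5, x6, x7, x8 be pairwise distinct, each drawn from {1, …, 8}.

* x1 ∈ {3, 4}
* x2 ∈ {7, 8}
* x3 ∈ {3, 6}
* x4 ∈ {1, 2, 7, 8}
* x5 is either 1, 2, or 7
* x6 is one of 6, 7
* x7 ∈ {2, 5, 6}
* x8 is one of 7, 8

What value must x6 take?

6

Among the 8 variables, 4 fits only x1 (and all 8 values in {1, 2, 3, 4, 5, 6, 7, 8} must be used), so x1 = 4.
The 7 still-open variables together cover exactly {1, 2, 3, 5, 6, 7, 8} — 7 values for 7 variables — and 3 appears only in x3's list, so x3 = 3.
The 6 still-open variables together cover exactly {1, 2, 5, 6, 7, 8} — 6 values for 6 variables — and 5 appears only in x7's list, so x7 = 5.
Among the 5 still-open variables, 6 fits only x6 (and all 5 values in {1, 2, 6, 7, 8} must be used), so x6 = 6.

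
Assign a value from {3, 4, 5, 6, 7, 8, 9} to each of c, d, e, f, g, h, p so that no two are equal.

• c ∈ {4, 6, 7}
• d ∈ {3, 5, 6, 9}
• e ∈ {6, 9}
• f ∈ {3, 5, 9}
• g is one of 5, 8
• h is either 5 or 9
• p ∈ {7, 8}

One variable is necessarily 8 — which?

The 7 variables draw from only 7 values {3, 4, 5, 6, 7, 8, 9}, so each is used; only c can be 4, hence c = 4.
Among the 6 still-open variables, 7 fits only p (and all 6 values in {3, 5, 6, 7, 8, 9} must be used), so p = 7.
Among the 5 still-open variables, 8 fits only g (and all 5 values in {3, 5, 6, 8, 9} must be used), so g = 8.

g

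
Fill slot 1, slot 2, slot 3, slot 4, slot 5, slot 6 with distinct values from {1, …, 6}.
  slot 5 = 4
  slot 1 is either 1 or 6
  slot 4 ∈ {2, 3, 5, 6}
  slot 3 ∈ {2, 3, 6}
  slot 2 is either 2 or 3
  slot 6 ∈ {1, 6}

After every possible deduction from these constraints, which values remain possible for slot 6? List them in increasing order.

slot 5 must be 4 (only option left).
The 5 still-open variables together cover exactly {1, 2, 3, 5, 6} — 5 values for 5 variables — and 5 appears only in slot 4's list, so slot 4 = 5.
slot 1 and slot 6 share exactly the 2 values {1, 6}; by pigeonhole those values go to them, so strike 1, 6 from slot 3.
No further eliminations apply; slot 6 can still be any of 1, 6.

1, 6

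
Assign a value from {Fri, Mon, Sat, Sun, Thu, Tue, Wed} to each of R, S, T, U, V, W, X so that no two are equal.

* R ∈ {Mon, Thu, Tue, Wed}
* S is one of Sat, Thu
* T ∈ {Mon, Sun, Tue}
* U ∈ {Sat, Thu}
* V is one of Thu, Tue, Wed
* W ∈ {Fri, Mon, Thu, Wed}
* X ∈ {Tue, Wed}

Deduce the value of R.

The 7 variables draw from only 7 values {Fri, Mon, Sat, Sun, Thu, Tue, Wed}, so each is used; only W can be Fri, hence W = Fri.
The 6 still-open variables together cover exactly {Mon, Sat, Sun, Thu, Tue, Wed} — 6 values for 6 variables — and Sun appears only in T's list, so T = Sun.
The 5 still-open variables together cover exactly {Mon, Sat, Thu, Tue, Wed} — 5 values for 5 variables — and Mon appears only in R's list, so R = Mon.

Mon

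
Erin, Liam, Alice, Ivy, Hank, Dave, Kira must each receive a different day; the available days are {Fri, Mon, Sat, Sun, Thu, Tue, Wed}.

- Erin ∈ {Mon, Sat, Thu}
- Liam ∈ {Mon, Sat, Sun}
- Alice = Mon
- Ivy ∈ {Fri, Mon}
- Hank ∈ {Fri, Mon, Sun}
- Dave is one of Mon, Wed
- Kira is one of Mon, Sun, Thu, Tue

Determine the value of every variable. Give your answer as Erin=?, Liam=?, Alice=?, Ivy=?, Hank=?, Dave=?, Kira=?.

Alice has just one choice, so Alice = Mon. Strike Mon from Erin, Liam, Ivy, Hank, Dave, Kira.
Ivy must be Fri (only option left). Eliminate Fri elsewhere: Hank.
That leaves Hank = Sun. Remove Sun from Liam, Kira.
Dave has just one choice, so Dave = Wed.
Liam has just one choice, so Liam = Sat. So Erin can't be Sat.
Erin must be Thu (only option left). Eliminate Thu elsewhere: Kira.
Kira has just one choice, so Kira = Tue.

Erin=Thu, Liam=Sat, Alice=Mon, Ivy=Fri, Hank=Sun, Dave=Wed, Kira=Tue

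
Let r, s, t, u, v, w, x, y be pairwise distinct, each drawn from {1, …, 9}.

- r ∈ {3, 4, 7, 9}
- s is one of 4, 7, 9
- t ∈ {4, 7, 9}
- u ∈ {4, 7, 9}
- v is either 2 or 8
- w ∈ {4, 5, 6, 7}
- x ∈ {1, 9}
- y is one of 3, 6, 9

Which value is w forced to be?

s, t, u between them cover only {4, 7, 9} — a naked triple. Remove those values from r, w, x, y.
That leaves r = 3. So y can't be 3.
x's domain is down to {1}, so x = 1.
That leaves y = 6. Remove 6 from w.
So w = 5.

5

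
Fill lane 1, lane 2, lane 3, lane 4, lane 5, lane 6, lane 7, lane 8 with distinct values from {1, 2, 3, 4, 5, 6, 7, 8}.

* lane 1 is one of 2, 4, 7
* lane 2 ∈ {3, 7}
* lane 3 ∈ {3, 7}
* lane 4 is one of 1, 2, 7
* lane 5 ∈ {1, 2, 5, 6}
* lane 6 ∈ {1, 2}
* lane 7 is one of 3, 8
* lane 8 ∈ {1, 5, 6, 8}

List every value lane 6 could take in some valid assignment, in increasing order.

1, 2

The 8 variables together cover exactly {1, 2, 3, 4, 5, 6, 7, 8} — 8 values for 8 variables — and 4 appears only in lane 1's list, so lane 1 = 4.
lane 2 and lane 3 share exactly the 2 values {3, 7}; by pigeonhole those values go to them, so strike 3, 7 from lane 4, lane 7.
lane 7 has just one choice, so lane 7 = 8. Eliminate 8 elsewhere: lane 8.
The 2 variables lane 4 and lane 6 are confined to {1, 2}, which locks those values in; drop them from lane 5, lane 8.
No further eliminations apply; lane 6 can still be any of 1, 2.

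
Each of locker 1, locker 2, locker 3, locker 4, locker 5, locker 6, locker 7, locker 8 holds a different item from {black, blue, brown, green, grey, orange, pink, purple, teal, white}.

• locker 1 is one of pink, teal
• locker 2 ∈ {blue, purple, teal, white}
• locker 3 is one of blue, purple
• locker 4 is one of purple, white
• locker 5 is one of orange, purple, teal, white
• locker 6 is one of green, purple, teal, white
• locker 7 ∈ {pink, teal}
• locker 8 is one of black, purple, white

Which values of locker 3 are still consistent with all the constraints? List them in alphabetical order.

blue, purple

Among the 8 variables, black fits only locker 8 (and all 8 values in {black, blue, green, orange, pink, purple, teal, white} must be used), so locker 8 = black.
The 7 still-open variables together cover exactly {blue, green, orange, pink, purple, teal, white} — 7 values for 7 variables — and green appears only in locker 6's list, so locker 6 = green.
The 6 still-open variables draw from only 6 values {blue, orange, pink, purple, teal, white}, so each is used; only locker 5 can be orange, hence locker 5 = orange.
locker 1 and locker 7 share exactly the 2 values {pink, teal}; by pigeonhole those values go to them, so strike pink, teal from locker 2.
No further eliminations apply; locker 3 can still be any of blue, purple.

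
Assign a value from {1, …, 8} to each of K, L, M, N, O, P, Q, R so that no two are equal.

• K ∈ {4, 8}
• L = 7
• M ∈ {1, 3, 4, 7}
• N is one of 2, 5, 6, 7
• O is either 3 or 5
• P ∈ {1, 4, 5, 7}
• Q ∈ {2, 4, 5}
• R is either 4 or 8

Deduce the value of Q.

L must be 7 (only option left). So M, N, P can't be 7.
Among the 7 still-open variables, 6 fits only N (and all 7 values in {1, 2, 3, 4, 5, 6, 8} must be used), so N = 6.
The 6 still-open variables together cover exactly {1, 2, 3, 4, 5, 8} — 6 values for 6 variables — and 2 appears only in Q's list, so Q = 2.

2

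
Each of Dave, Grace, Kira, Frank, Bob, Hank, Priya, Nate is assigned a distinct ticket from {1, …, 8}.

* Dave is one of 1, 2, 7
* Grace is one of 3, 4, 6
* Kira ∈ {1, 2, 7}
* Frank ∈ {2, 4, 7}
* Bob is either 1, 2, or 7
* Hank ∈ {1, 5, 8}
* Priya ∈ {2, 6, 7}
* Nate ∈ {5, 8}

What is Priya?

The 8 variables draw from only 8 values {1, 2, 3, 4, 5, 6, 7, 8}, so each is used; only Grace can be 3, hence Grace = 3.
The 7 still-open variables draw from only 7 values {1, 2, 4, 5, 6, 7, 8}, so each is used; only Frank can be 4, hence Frank = 4.
Among the 6 still-open variables, 6 fits only Priya (and all 6 values in {1, 2, 5, 6, 7, 8} must be used), so Priya = 6.

6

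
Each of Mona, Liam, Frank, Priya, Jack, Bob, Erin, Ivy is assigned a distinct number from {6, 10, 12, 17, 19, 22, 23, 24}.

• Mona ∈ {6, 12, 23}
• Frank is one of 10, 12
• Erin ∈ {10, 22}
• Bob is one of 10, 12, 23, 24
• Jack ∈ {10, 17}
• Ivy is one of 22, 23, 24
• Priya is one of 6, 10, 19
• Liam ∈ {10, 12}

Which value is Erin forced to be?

The 8 variables together cover exactly {6, 10, 12, 17, 19, 22, 23, 24} — 8 values for 8 variables — and 17 appears only in Jack's list, so Jack = 17.
Among the 7 still-open variables, 19 fits only Priya (and all 7 values in {6, 10, 12, 19, 22, 23, 24} must be used), so Priya = 19.
Among the 6 still-open variables, 6 fits only Mona (and all 6 values in {6, 10, 12, 22, 23, 24} must be used), so Mona = 6.
Liam and Frank share exactly the 2 values {10, 12}; by pigeonhole those values go to them, so strike 10, 12 from Bob, Erin.
So Erin = 22.

22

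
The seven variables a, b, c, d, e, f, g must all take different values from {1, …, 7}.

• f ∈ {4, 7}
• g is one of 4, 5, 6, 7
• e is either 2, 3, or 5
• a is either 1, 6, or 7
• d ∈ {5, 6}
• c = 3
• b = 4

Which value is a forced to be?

b's domain is down to {4}, so b = 4. Strike 4 from f, g.
That leaves c = 3. Strike 3 from e.
f has just one choice, so f = 7. So a, g can't be 7.
The 4 still-open variables draw from only 4 values {1, 2, 5, 6}, so each is used; only a can be 1, hence a = 1.

1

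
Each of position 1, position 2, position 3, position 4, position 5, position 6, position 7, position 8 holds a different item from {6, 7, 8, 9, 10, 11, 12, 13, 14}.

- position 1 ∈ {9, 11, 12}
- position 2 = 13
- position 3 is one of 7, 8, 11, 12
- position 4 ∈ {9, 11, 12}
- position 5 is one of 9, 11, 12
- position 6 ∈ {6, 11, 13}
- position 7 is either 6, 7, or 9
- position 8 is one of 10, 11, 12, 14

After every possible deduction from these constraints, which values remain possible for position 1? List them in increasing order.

position 2 must be 13 (only option left). Strike 13 from position 6.
position 1, position 4, position 5 between them cover only {9, 11, 12} — a naked triple. Remove those values from position 3, position 6, position 7, position 8.
That leaves position 6 = 6. Strike 6 from position 7.
position 7 has just one choice, so position 7 = 7. Strike 7 from position 3.
That leaves position 3 = 8.
No further eliminations apply; position 1 can still be any of 9, 11, 12.

9, 11, 12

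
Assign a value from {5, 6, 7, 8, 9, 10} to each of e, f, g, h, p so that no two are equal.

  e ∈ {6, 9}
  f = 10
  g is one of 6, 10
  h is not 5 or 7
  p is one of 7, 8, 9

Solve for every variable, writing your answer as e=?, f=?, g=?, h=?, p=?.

f has just one choice, so f = 10. Remove 10 from g, h.
g must be 6 (only option left). So e, h can't be 6.
e has just one choice, so e = 9. Remove 9 from h, p.
h must be 8 (only option left). So p can't be 8.
p must be 7 (only option left).

e=9, f=10, g=6, h=8, p=7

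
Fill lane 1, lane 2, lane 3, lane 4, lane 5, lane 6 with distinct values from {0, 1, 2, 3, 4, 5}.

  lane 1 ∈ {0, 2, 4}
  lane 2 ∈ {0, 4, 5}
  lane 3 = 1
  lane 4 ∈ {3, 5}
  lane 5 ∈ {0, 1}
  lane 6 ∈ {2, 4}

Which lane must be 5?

lane 3's domain is down to {1}, so lane 3 = 1. Eliminate 1 elsewhere: lane 5.
lane 5 must be 0 (only option left). Eliminate 0 elsewhere: lane 1, lane 2.
The 4 still-open variables draw from only 4 values {2, 3, 4, 5}, so each is used; only lane 4 can be 3, hence lane 4 = 3.
Among the 3 still-open variables, 5 fits only lane 2 (and all 3 values in {2, 4, 5} must be used), so lane 2 = 5.

lane 2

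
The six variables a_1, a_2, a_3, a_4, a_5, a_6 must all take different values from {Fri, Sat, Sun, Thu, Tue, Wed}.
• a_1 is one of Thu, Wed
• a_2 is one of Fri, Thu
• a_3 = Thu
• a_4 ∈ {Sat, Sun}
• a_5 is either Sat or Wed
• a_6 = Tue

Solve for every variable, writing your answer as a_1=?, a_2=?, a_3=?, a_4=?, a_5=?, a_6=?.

a_3's domain is down to {Thu}, so a_3 = Thu. Remove Thu from a_1, a_2.
a_6's domain is down to {Tue}, so a_6 = Tue.
a_1's domain is down to {Wed}, so a_1 = Wed. Strike Wed from a_5.
That leaves a_2 = Fri.
That leaves a_5 = Sat. So a_4 can't be Sat.
a_4's domain is down to {Sun}, so a_4 = Sun.

a_1=Wed, a_2=Fri, a_3=Thu, a_4=Sun, a_5=Sat, a_6=Tue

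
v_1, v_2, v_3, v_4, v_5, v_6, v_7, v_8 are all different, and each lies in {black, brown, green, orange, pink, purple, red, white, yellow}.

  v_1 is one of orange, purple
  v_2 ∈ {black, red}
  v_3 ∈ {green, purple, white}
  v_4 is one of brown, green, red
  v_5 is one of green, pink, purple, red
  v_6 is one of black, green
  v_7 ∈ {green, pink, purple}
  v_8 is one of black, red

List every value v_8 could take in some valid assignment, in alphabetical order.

The 8 variables together cover exactly {black, brown, green, orange, pink, purple, red, white} — 8 values for 8 variables — and brown appears only in v_4's list, so v_4 = brown.
The 7 still-open variables together cover exactly {black, green, orange, pink, purple, red, white} — 7 values for 7 variables — and orange appears only in v_1's list, so v_1 = orange.
The 6 still-open variables draw from only 6 values {black, green, pink, purple, red, white}, so each is used; only v_3 can be white, hence v_3 = white.
v_2 and v_8 between them cover only {black, red} — a naked pair. Remove those values from v_5, v_6.
v_6 has just one choice, so v_6 = green. Strike green from v_5, v_7.
No further eliminations apply; v_8 can still be any of black, red.

black, red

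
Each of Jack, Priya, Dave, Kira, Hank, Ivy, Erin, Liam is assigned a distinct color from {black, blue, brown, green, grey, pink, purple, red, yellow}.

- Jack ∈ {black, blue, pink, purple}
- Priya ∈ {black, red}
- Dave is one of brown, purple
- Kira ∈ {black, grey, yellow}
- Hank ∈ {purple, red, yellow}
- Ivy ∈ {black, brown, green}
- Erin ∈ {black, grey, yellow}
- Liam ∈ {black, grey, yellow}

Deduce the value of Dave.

brown

Kira, Erin, Liam between them cover only {black, grey, yellow} — a naked triple. Remove those values from Jack, Priya, Hank, Ivy.
That leaves Priya = red. So Hank can't be red.
Hank must be purple (only option left). So Jack, Dave can't be purple.
So Dave = brown.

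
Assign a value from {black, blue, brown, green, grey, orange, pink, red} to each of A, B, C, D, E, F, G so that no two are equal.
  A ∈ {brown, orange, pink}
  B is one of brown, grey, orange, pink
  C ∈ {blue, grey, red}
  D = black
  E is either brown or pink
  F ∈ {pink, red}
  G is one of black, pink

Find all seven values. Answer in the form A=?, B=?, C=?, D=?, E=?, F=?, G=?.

A=orange, B=grey, C=blue, D=black, E=brown, F=red, G=pink

D has just one choice, so D = black. Eliminate black elsewhere: G.
G must be pink (only option left). Remove pink from A, B, E, F.
E has just one choice, so E = brown. Remove brown from A, B.
F has just one choice, so F = red. Eliminate red elsewhere: C.
A must be orange (only option left). Eliminate orange elsewhere: B.
That leaves B = grey. Strike grey from C.
That leaves C = blue.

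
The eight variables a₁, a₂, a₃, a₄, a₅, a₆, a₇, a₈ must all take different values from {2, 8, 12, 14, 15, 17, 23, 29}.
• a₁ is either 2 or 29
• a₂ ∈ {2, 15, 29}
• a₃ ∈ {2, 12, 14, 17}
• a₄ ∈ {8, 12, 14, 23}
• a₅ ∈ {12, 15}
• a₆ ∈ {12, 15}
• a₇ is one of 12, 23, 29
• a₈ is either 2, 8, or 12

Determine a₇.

23

The 8 variables draw from only 8 values {2, 8, 12, 14, 15, 17, 23, 29}, so each is used; only a₃ can be 17, hence a₃ = 17.
Among the 7 still-open variables, 14 fits only a₄ (and all 7 values in {2, 8, 12, 14, 15, 23, 29} must be used), so a₄ = 14.
Among the 6 still-open variables, 8 fits only a₈ (and all 6 values in {2, 8, 12, 15, 23, 29} must be used), so a₈ = 8.
The 5 still-open variables together cover exactly {2, 12, 15, 23, 29} — 5 values for 5 variables — and 23 appears only in a₇'s list, so a₇ = 23.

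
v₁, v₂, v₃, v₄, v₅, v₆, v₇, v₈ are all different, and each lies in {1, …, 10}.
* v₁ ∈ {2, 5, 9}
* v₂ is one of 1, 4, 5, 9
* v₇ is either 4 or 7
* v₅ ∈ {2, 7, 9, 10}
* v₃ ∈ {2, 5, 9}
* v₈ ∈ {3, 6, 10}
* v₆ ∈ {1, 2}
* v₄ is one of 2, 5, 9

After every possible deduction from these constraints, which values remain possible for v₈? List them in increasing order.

v₁, v₃, v₄ share exactly the 3 values {2, 5, 9}; by pigeonhole those values go to them, so strike 2, 5, 9 from v₂, v₅, v₆.
v₆ has just one choice, so v₆ = 1. Remove 1 from v₂.
v₂ must be 4 (only option left). Eliminate 4 elsewhere: v₇.
That leaves v₇ = 7. Remove 7 from v₅.
v₅ has just one choice, so v₅ = 10. Remove 10 from v₈.
No further eliminations apply; v₈ can still be any of 3, 6.

3, 6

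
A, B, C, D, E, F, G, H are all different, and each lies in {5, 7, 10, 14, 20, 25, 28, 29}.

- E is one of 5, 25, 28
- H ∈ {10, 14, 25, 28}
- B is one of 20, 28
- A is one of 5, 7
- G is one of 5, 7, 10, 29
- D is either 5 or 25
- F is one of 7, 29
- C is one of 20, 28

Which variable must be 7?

The 8 variables draw from only 8 values {5, 7, 10, 14, 20, 25, 28, 29}, so each is used; only H can be 14, hence H = 14.
The 7 still-open variables draw from only 7 values {5, 7, 10, 20, 25, 28, 29}, so each is used; only G can be 10, hence G = 10.
The 6 still-open variables draw from only 6 values {5, 7, 20, 25, 28, 29}, so each is used; only F can be 29, hence F = 29.
The 5 still-open variables draw from only 5 values {5, 7, 20, 25, 28}, so each is used; only A can be 7, hence A = 7.

A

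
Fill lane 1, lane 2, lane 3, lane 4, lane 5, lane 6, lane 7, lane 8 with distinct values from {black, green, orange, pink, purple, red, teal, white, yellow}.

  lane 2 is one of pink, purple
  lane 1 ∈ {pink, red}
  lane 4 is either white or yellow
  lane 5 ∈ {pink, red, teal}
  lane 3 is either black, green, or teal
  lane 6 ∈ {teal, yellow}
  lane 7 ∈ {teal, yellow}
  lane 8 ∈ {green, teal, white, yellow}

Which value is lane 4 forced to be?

The 8 variables together cover exactly {black, green, pink, purple, red, teal, white, yellow} — 8 values for 8 variables — and black appears only in lane 3's list, so lane 3 = black.
The 7 still-open variables together cover exactly {green, pink, purple, red, teal, white, yellow} — 7 values for 7 variables — and green appears only in lane 8's list, so lane 8 = green.
The 6 still-open variables draw from only 6 values {pink, purple, red, teal, white, yellow}, so each is used; only lane 2 can be purple, hence lane 2 = purple.
The 5 still-open variables draw from only 5 values {pink, red, teal, white, yellow}, so each is used; only lane 4 can be white, hence lane 4 = white.

white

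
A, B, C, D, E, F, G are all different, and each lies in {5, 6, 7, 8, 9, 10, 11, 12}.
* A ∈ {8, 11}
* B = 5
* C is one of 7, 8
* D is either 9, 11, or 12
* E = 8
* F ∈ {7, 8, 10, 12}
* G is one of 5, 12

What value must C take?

7

B has just one choice, so B = 5. Eliminate 5 elsewhere: G.
E has just one choice, so E = 8. Remove 8 from A, C, F.
So C = 7.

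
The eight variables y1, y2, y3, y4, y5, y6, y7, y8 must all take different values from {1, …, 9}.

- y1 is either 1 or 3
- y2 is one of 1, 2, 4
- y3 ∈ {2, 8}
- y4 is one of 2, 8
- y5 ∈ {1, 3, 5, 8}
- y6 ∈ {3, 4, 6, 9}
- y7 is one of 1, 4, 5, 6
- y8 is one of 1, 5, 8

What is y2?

The 8 variables draw from only 8 values {1, 2, 3, 4, 5, 6, 8, 9}, so each is used; only y6 can be 9, hence y6 = 9.
Among the 7 still-open variables, 6 fits only y7 (and all 7 values in {1, 2, 3, 4, 5, 6, 8} must be used), so y7 = 6.
The 6 still-open variables together cover exactly {1, 2, 3, 4, 5, 8} — 6 values for 6 variables — and 4 appears only in y2's list, so y2 = 4.

4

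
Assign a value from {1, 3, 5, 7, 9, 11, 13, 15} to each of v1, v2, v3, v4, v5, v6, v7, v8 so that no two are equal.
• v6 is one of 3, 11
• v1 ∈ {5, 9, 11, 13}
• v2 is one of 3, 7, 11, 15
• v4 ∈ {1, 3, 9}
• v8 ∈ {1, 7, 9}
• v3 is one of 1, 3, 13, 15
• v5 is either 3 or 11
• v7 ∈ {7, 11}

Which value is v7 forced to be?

The 8 variables together cover exactly {1, 3, 5, 7, 9, 11, 13, 15} — 8 values for 8 variables — and 5 appears only in v1's list, so v1 = 5.
The 7 still-open variables draw from only 7 values {1, 3, 7, 9, 11, 13, 15}, so each is used; only v3 can be 13, hence v3 = 13.
Among the 6 still-open variables, 15 fits only v2 (and all 6 values in {1, 3, 7, 9, 11, 15} must be used), so v2 = 15.
The 2 variables v5 and v6 are confined to {3, 11}, which locks those values in; drop them from v4, v7.
So v7 = 7.

7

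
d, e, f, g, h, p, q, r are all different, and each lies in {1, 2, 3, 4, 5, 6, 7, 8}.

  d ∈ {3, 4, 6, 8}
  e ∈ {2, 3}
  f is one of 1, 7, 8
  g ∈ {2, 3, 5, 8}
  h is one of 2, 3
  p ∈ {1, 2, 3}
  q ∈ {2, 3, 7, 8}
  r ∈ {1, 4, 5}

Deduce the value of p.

1

Among the 8 variables, 6 fits only d (and all 8 values in {1, 2, 3, 4, 5, 6, 7, 8} must be used), so d = 6.
Among the 7 still-open variables, 4 fits only r (and all 7 values in {1, 2, 3, 4, 5, 7, 8} must be used), so r = 4.
Among the 6 still-open variables, 5 fits only g (and all 6 values in {1, 2, 3, 5, 7, 8} must be used), so g = 5.
e and h share exactly the 2 values {2, 3}; by pigeonhole those values go to them, so strike 2, 3 from p, q.
So p = 1.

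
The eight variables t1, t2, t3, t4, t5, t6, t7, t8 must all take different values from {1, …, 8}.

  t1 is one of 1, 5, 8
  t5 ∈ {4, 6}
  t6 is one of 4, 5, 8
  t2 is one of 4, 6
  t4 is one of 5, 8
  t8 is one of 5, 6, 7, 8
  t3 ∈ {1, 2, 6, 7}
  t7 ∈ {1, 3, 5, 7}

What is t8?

7

The 8 variables together cover exactly {1, 2, 3, 4, 5, 6, 7, 8} — 8 values for 8 variables — and 2 appears only in t3's list, so t3 = 2.
Among the 7 still-open variables, 3 fits only t7 (and all 7 values in {1, 3, 4, 5, 6, 7, 8} must be used), so t7 = 3.
The 6 still-open variables draw from only 6 values {1, 4, 5, 6, 7, 8}, so each is used; only t1 can be 1, hence t1 = 1.
Among the 5 still-open variables, 7 fits only t8 (and all 5 values in {4, 5, 6, 7, 8} must be used), so t8 = 7.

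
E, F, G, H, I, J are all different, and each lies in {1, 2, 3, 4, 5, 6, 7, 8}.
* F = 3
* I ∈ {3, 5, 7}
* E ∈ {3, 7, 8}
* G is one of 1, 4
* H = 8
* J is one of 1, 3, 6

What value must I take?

F must be 3 (only option left). So E, I, J can't be 3.
That leaves H = 8. Eliminate 8 elsewhere: E.
E's domain is down to {7}, so E = 7. Remove 7 from I.
So I = 5.

5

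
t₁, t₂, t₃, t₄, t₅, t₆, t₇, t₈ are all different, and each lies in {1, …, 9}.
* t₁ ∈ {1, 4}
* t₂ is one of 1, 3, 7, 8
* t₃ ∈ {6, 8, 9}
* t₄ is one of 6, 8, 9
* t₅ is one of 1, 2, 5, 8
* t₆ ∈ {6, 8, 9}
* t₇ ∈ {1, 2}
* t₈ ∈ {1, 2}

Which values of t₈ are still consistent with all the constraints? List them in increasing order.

t₇ and t₈ between them cover only {1, 2} — a naked pair. Remove those values from t₁, t₂, t₅.
t₁ must be 4 (only option left).
The 3 variables t₃, t₄, t₆ are confined to {6, 8, 9}, which locks those values in; drop them from t₂, t₅.
t₅ has just one choice, so t₅ = 5.
No further eliminations apply; t₈ can still be any of 1, 2.

1, 2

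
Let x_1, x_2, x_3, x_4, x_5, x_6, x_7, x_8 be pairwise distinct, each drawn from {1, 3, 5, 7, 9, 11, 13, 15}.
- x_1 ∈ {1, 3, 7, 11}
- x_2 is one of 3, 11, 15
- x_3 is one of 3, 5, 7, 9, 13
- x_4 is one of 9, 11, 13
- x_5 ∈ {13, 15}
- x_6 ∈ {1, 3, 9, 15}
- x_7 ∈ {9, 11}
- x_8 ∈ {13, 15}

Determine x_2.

3

The 8 variables together cover exactly {1, 3, 5, 7, 9, 11, 13, 15} — 8 values for 8 variables — and 5 appears only in x_3's list, so x_3 = 5.
The 7 still-open variables draw from only 7 values {1, 3, 7, 9, 11, 13, 15}, so each is used; only x_1 can be 7, hence x_1 = 7.
The 6 still-open variables draw from only 6 values {1, 3, 9, 11, 13, 15}, so each is used; only x_6 can be 1, hence x_6 = 1.
The 5 still-open variables draw from only 5 values {3, 9, 11, 13, 15}, so each is used; only x_2 can be 3, hence x_2 = 3.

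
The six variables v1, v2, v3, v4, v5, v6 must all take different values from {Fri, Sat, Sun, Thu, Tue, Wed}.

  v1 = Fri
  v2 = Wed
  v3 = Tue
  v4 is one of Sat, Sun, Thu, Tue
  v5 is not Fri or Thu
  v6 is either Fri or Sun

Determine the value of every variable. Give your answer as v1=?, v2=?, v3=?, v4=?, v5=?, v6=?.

v1=Fri, v2=Wed, v3=Tue, v4=Thu, v5=Sat, v6=Sun

v1 has just one choice, so v1 = Fri. Strike Fri from v6.
v2's domain is down to {Wed}, so v2 = Wed. Strike Wed from v5.
v3 must be Tue (only option left). Eliminate Tue elsewhere: v4, v5.
That leaves v6 = Sun. Strike Sun from v4, v5.
That leaves v5 = Sat. Strike Sat from v4.
v4 must be Thu (only option left).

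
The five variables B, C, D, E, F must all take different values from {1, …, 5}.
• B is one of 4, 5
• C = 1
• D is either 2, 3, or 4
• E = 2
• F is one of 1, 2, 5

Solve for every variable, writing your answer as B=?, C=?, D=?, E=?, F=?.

B=4, C=1, D=3, E=2, F=5

C must be 1 (only option left). Eliminate 1 elsewhere: F.
That leaves E = 2. So D, F can't be 2.
F must be 5 (only option left). Strike 5 from B.
B must be 4 (only option left). Eliminate 4 elsewhere: D.
D has just one choice, so D = 3.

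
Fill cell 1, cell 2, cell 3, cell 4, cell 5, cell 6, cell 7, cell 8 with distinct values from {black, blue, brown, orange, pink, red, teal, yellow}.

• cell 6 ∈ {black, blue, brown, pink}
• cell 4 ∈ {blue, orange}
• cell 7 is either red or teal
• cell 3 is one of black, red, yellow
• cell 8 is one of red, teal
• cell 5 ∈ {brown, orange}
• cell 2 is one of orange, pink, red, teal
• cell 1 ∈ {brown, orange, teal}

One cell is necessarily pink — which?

cell 2

The 8 variables draw from only 8 values {black, blue, brown, orange, pink, red, teal, yellow}, so each is used; only cell 3 can be yellow, hence cell 3 = yellow.
The 7 still-open variables together cover exactly {black, blue, brown, orange, pink, red, teal} — 7 values for 7 variables — and black appears only in cell 6's list, so cell 6 = black.
The 6 still-open variables together cover exactly {blue, brown, orange, pink, red, teal} — 6 values for 6 variables — and blue appears only in cell 4's list, so cell 4 = blue.
The 5 still-open variables together cover exactly {brown, orange, pink, red, teal} — 5 values for 5 variables — and pink appears only in cell 2's list, so cell 2 = pink.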